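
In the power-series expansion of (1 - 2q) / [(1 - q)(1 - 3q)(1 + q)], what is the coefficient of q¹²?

The denominator gives the recurrence a_n = 3a_(n−1) + a_(n−2) − 3a_(n−3) for n ≥ 3; the numerator fixes a_0 = 1, a_1 = 1, a_2 = 4.
Iterating: 1, 1, 4, 10, 31, 91, 274, 820, 2461, 7381, 22144, 66430, 199291, so a_12 = 199291.

199291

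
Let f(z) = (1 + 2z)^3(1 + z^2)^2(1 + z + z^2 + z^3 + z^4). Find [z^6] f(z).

93

(1 + 2z)^3 has coefficients 1,6,12,8 for degrees 0…3.
(1 + z^2)^2 has coefficients 1,0,2,0,1,0,0 for degrees 0…6.
Finally multiplying by (1 + z + z^2 + z^3 + z^4), the product of all factors after the first has coefficients 1,1,3,3,4,3,3 for degrees 0…6.
[z^6] = 1·3 + 6·3 + 12·4 + 8·3 = 93.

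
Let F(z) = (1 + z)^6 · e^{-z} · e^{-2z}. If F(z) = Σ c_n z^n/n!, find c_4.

The EGF product rule gives c_4 = Σ_{k_1+k_2+k_3=4} C(4; k_1,k_2,k_3) · ∏ g_i(k_i), where (1+z)^6 gives the falling factorial (6)_k; e^{-z} gives (-1)^k; e^{-2z} gives (-2)^k.
g_1(k) for k = 0…4: 1, 6, 30, 120, 360.
g_2(k) for k = 0…4: 1, -1, 1, -1, 1.
g_3(k) for k = 0…4: 1, -2, 4, -8, 16.
First combine the last two factors: h(k) = Σ_j C(k,j)·g_2(j)·g_3(k−j) for k = 0…4: 1, -3, 9, -27, 81.
c_4 = Σ_k C(4,k)·g_1(k)·h(4−k) = 1·1·81 + 4·6·(-27) + 6·30·9 + 4·120·(-3) + 1·360·1 = 81 − 648 + 1620 − 1440 + 360 = -27.

-27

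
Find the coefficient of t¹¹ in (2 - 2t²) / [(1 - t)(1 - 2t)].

6144

The denominator gives the recurrence a_n = 3a_(n−1) − 2a_(n−2) for n ≥ 3; the numerator fixes a_0 = 2, a_1 = 6, a_2 = 12.
Iterating: 2, 6, 12, 24, 48, 96, 192, 384, 768, 1536, 3072, 6144, so a_11 = 6144.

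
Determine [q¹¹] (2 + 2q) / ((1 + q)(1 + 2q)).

-4096

Partial fractions give a closed form: a_n = (2)·(-2)^n.
At n = 11: a_11 = -4096.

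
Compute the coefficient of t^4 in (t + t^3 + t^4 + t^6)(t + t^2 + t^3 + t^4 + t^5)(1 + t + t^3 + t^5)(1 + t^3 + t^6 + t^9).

(t + t^3 + t^4 + t^6) has coefficients 0,1,0,1,1 for degrees 0…4.
(t + t^2 + t^3 + t^4 + t^5) has coefficients 0,1,1,1,1 for degrees 0…4.
Multiplying by (1 + t + t^3 + t^5) gives running coefficients 0,1,2,2,3 for degrees 0…4.
Finally multiplying by (1 + t^3 + t^6 + t^9), the product of all factors after the first has coefficients 0,1,2,2,4 for degrees 0…4.
[t^4] = 1·2 + 1·1 + 1·0 = 3.

3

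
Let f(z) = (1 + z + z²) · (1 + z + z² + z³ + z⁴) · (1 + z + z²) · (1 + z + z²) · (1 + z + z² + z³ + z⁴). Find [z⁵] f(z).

(1 + z + z²) has coefficients 1,1,1 for degrees 0…2.
(1 + z + z² + z³ + z⁴) has coefficients 1,1,1,1,1,0 for degrees 0…5.
Multiplying by (1 + z + z²) gives running coefficients 1,2,3,3,3,2 for degrees 0…5.
Multiplying by (1 + z + z²) gives running coefficients 1,3,6,8,9,8 for degrees 0…5.
Finally multiplying by (1 + z + z² + z³ + z⁴), the product of all factors after the first has coefficients 1,4,10,18,27,34 for degrees 0…5.
[z⁵] = 1·34 + 1·27 + 1·18 = 79.

79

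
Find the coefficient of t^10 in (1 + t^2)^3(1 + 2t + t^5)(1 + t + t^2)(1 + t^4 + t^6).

(1 + t^2)^3 has coefficients 1,0,3,0,3,0,1 for degrees 0…6.
(1 + 2t + t^5) has coefficients 1,2,0,0,0,1,0,0,0,0,0 for degrees 0…10.
Multiplying by (1 + t + t^2) gives running coefficients 1,3,3,2,0,1,1,1,0,0,0 for degrees 0…10.
Finally multiplying by (1 + t^4 + t^6), the product of all factors after the first has coefficients 1,3,3,2,1,4,5,6,3,3,1 for degrees 0…10.
[t^10] = 1·1 + 3·3 + 3·5 + 1·1 = 26.

26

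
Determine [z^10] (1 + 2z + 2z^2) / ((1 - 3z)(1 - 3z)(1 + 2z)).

The denominator gives the recurrence a_n = 4a_(n−1) + 3a_(n−2) − 18a_(n−3) for n ≥ 3; the numerator fixes a_0 = 1, a_1 = 6, a_2 = 29.
Iterating: 1, 6, 29, 116, 443, 1598, 5633, 19352, 65543, 218834, 723629, so a_10 = 723629.

723629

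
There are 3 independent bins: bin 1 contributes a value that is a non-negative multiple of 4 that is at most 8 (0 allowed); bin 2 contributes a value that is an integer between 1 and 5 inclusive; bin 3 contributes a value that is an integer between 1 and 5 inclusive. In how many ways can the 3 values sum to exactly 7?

The generating function for the choices is (1 + y⁴ + y⁸)·(y + y² + y³ + y⁴ + y⁵)·(y + y² + y³ + y⁴ + y⁵); the count is [y⁷].
(1 + y⁴ + y⁸) has coefficients 1,0,0,0,1,0,0,0 for degrees 0…7.
(y + y² + y³ + y⁴ + y⁵) has coefficients 0,1,1,1,1,1,0,0 for degrees 0…7.
Finally multiplying by (y + y² + y³ + y⁴ + y⁵), the product of all factors after the first has coefficients 0,0,1,2,3,4,5,4 for degrees 0…7.
[y⁷] = 1·4 + 1·2 = 6.

6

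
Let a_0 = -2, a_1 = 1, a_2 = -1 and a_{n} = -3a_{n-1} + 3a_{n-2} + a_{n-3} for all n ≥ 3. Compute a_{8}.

-2746

The ordinary generating function has denominator 1 + 3q - 3q^2 - q^3.
Iterating the recurrence: a_0,…,a_{8} = -2, 1, -1, 4, -14, 53, -197, 736, -2746.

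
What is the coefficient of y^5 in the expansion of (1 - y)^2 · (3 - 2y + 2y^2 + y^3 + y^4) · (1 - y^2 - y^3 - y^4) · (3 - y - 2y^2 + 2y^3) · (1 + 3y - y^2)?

(1 - y)^2 has coefficients 1,-2,1 for degrees 0…2.
(3 - 2y + 2y^2 + y^3 + y^4) has coefficients 3,-2,2,1,1,0 for degrees 0…5.
Multiplying by (1 - y^2 - y^3 - y^4) gives running coefficients 3,-2,-1,0,-2,-1 for degrees 0…5.
Multiplying by (3 - y - 2y^2 + 2y^3) gives running coefficients 9,-9,-7,11,-8,-3 for degrees 0…5.
Finally multiplying by (1 + 3y - y^2), the product of all factors after the first has coefficients 9,18,-43,-1,32,-38 for degrees 0…5.
[y^5] = 1·(-38) − 2·32 + 1·(-1) = -103.

-103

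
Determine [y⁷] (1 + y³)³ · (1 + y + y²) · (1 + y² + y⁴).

(1 + y³)³ has coefficients 1,0,0,3,0,0,3,0 for degrees 0…7.
(1 + y + y²) has coefficients 1,1,1,0,0,0,0,0 for degrees 0…7.
Finally multiplying by (1 + y² + y⁴), the product of all factors after the first has coefficients 1,1,2,1,2,1,1,0 for degrees 0…7.
[y⁷] = 1·0 + 3·2 + 3·1 = 9.

9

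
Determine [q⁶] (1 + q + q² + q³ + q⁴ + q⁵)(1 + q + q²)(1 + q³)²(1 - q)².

(1 + q + q² + q³ + q⁴ + q⁵) has coefficients 1,1,1,1,1,1 for degrees 0…5.
(1 + q + q²) has coefficients 1,1,1,0,0,0,0 for degrees 0…6.
Multiplying by (1 + q³)² gives running coefficients 1,1,1,2,2,2,1 for degrees 0…6.
Finally multiplying by (1 - q)², the product of all factors after the first has coefficients 1,-1,0,1,-1,0,-1 for degrees 0…6.
[q⁶] = 1·(-1) + 1·0 + 1·(-1) + 1·1 + 1·0 + 1·(-1) = -2.

-2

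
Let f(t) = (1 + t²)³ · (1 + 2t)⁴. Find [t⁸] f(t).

72

(1 + t²)³ has coefficients 1,0,3,0,3,0,1 for degrees 0…6.
(1 + 2t)⁴ has coefficients 1,8,24,32,16,0,0,0,0 for degrees 0…8.
[t⁸] = 1·0 + 3·0 + 3·16 + 1·24 = 72.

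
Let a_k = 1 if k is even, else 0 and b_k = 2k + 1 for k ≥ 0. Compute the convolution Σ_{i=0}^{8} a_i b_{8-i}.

The convolution is the t^8 coefficient of A(t)B(t).
Σ = 1·17 + 0·15 + 1·13 + 0·11 + 1·9 + 0·7 + 1·5 + 0·3 + 1·1 = 45.

45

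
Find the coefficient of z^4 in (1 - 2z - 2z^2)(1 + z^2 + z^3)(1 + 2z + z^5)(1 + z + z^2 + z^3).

(1 - 2z - 2z^2) has coefficients 1,-2,-2 for degrees 0…2.
(1 + z^2 + z^3) has coefficients 1,0,1,1,0 for degrees 0…4.
Multiplying by (1 + 2z + z^5) gives running coefficients 1,2,1,3,2 for degrees 0…4.
Finally multiplying by (1 + z + z^2 + z^3), the product of all factors after the first has coefficients 1,3,4,7,8 for degrees 0…4.
[z^4] = 1·8 − 2·7 − 2·4 = -14.

-14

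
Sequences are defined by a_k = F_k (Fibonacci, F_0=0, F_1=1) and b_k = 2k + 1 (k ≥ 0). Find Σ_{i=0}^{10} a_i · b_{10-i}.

The convolution is the x^10 coefficient of A(x)B(x).
Σ = 0·21 + 1·19 + 1·17 + 2·15 + 3·13 + 5·11 + 8·9 + 13·7 + 21·5 + 34·3 + 55·1 = 585.

585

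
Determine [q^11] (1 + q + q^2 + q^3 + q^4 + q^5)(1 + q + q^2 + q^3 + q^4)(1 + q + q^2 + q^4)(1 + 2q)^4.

(1 + q + q^2 + q^3 + q^4 + q^5) has coefficients 1,1,1,1,1,1 for degrees 0…5.
(1 + q + q^2 + q^3 + q^4) has coefficients 1,1,1,1,1,0,0,0,0,0,0,0 for degrees 0…11.
Multiplying by (1 + q + q^2 + q^4) gives running coefficients 1,2,3,3,4,3,2,1,1,0,0,0 for degrees 0…11.
Finally multiplying by (1 + 2q)^4, the product of all factors after the first has coefficients 1,10,43,107,180,235,266,265,217,144,88,48 for degrees 0…11.
[q^11] = 1·48 + 1·88 + 1·144 + 1·217 + 1·265 + 1·266 = 1028.

1028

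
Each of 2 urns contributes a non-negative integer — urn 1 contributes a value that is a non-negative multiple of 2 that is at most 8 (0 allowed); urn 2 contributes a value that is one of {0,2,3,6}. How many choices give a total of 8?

The generating function for the choices is (1 + y^2 + y^4 + y^6 + y^8)·(1 + y^2 + y^3 + y^6); the count is [y^8].
(1 + y^2 + y^4 + y^6 + y^8) has coefficients 1,0,1,0,1,0,1,0,1 for degrees 0…8.
(1 + y^2 + y^3 + y^6) has coefficients 1,0,1,1,0,0,1,0,0 for degrees 0…8.
[y^8] = 1·0 + 1·1 + 1·0 + 1·1 + 1·1 = 3.

3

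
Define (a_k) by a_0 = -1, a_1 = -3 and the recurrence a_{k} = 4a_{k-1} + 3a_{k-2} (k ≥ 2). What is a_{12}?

The ordinary generating function has denominator 1 - 4y - 3y^2.
Iterating the recurrence: a_0,…,a_{12} = -1, -3, -15, -69, -321, -1491, -6927, -32181, -149505, -694563, -3226767, -14990757, -69643329.

-69643329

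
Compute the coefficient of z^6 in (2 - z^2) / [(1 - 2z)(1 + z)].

The denominator gives the recurrence a_n = a_(n−1) + 2a_(n−2) for n ≥ 3; the numerator fixes a_0 = 2, a_1 = 2, a_2 = 5.
Iterating: 2, 2, 5, 9, 19, 37, 75, so a_6 = 75.

75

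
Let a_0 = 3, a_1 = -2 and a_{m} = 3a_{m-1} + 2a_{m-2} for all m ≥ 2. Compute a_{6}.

The ordinary generating function has denominator 1 - 3t - 2t^2.
Iterating the recurrence: a_0,…,a_{6} = 3, -2, 0, -4, -12, -44, -156.

-156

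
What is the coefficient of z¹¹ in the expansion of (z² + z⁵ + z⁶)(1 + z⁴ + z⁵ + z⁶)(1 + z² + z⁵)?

(z² + z⁵ + z⁶) has coefficients 0,0,1,0,0,1,1 for degrees 0…6.
(1 + z⁴ + z⁵ + z⁶) has coefficients 1,0,0,0,1,1,1,0,0,0,0,0 for degrees 0…11.
Finally multiplying by (1 + z² + z⁵), the product of all factors after the first has coefficients 1,0,1,0,1,2,2,1,1,1,1,1 for degrees 0…11.
[z¹¹] = 1·1 + 1·2 + 1·2 = 5.

5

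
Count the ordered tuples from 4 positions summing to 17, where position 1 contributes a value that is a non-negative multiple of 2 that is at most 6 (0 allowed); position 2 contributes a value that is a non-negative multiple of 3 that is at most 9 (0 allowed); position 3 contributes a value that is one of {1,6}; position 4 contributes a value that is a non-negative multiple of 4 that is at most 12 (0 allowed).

6

The generating function for the choices is (1 + t² + t⁴ + t⁶)·(1 + t³ + t⁶ + t⁹)·(t + t⁶)·(1 + t⁴ + t⁸ + t¹²); the count is [t¹⁷].
(1 + t² + t⁴ + t⁶) has coefficients 1,0,1,0,1,0,1 for degrees 0…6.
(1 + t³ + t⁶ + t⁹) has coefficients 1,0,0,1,0,0,1,0,0,1,0,0,0,0,0,0,0,0 for degrees 0…17.
Multiplying by (t + t⁶) gives running coefficients 0,1,0,0,1,0,1,1,0,1,1,0,1,0,0,1,0,0 for degrees 0…17.
Finally multiplying by (1 + t⁴ + t⁸ + t¹²), the product of all factors after the first has coefficients 0,1,0,0,1,1,1,1,1,2,2,1,2,2,2,2,2,1 for degrees 0…17.
[t¹⁷] = 1·1 + 1·2 + 1·2 + 1·1 = 6.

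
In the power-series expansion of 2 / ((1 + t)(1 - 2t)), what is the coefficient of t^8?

Partial fractions give a closed form: a_n = (2/3)·(-1)^n + (4/3)·2^n.
At n = 8: a_8 = 342.

342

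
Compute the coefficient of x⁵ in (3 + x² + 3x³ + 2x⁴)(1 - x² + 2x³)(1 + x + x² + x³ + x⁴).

7

(3 + x² + 3x³ + 2x⁴) has coefficients 3,0,1,3,2 for degrees 0…4.
(1 - x² + 2x³) has coefficients 1,0,-1,2,0,0 for degrees 0…5.
Finally multiplying by (1 + x + x² + x³ + x⁴), the product of all factors after the first has coefficients 1,1,0,2,2,1 for degrees 0…5.
[x⁵] = 3·1 + 1·2 + 3·0 + 2·1 = 7.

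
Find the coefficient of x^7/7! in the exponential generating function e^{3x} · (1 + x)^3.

65124

The EGF product rule gives c_7 = Σ_{k_1+k_2=7} C(7; k_1,k_2) · ∏ g_i(k_i), where e^{3x} gives (3)^k; (1+x)^3 gives the falling factorial (3)_k.
g_1(k) for k = 0…7: 1, 3, 9, 27, 81, 243, 729, 2187.
g_2(k) for k = 0…7: 1, 3, 6, 6, 0, 0, 0, 0.
c_7 = Σ_k C(7,k)·g_1(k)·g_2(7−k) = 35·81·6 + 21·243·6 + 7·729·3 + 1·2187·1 = 17010 + 30618 + 15309 + 2187 = 65124.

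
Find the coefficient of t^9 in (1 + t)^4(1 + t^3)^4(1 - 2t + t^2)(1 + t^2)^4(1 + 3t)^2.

108

(1 + t)^4 has coefficients 1,4,6,4,1 for degrees 0…4.
(1 + t^3)^4 has coefficients 1,0,0,4,0,0,6,0,0,4 for degrees 0…9.
Multiplying by (1 - 2t + t^2) gives running coefficients 1,-2,1,4,-8,4,6,-12,6,4 for degrees 0…9.
Multiplying by (1 + t^2)^4 gives running coefficients 1,-2,5,-4,2,8,-16,20,-13,-6 for degrees 0…9.
Finally multiplying by (1 + 3t)^2, the product of all factors after the first has coefficients 1,4,2,8,23,-16,50,-4,-37,96 for degrees 0…9.
[t^9] = 1·96 + 4·(-37) + 6·(-4) + 4·50 + 1·(-16) = 108.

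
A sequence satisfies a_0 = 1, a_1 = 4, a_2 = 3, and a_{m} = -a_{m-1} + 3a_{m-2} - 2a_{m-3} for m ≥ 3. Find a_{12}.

The ordinary generating function has denominator 1 + z - 3z^2 + 2z^3.
Iterating the recurrence: a_0,…,a_{12} = 1, 4, 3, 7, -6, 21, -53, 128, -329, 819, -2062, 5177, -13001.

-13001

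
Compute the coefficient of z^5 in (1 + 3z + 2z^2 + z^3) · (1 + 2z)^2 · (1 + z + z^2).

37

(1 + 3z + 2z^2 + z^3) has coefficients 1,3,2,1 for degrees 0…3.
(1 + 2z)^2 has coefficients 1,4,4,0,0,0 for degrees 0…5.
Finally multiplying by (1 + z + z^2), the product of all factors after the first has coefficients 1,5,9,8,4,0 for degrees 0…5.
[z^5] = 1·0 + 3·4 + 2·8 + 1·9 = 37.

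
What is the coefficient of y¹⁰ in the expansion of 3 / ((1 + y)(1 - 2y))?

The denominator gives the recurrence a_n = a_(n−1) + 2a_(n−2) for n ≥ 2; the numerator fixes a_0 = 3, a_1 = 3.
Iterating: 3, 3, 9, 15, 33, 63, 129, 255, 513, 1023, 2049, so a_10 = 2049.

2049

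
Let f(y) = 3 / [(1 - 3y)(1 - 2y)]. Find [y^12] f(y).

The denominator gives the recurrence a_n = 5a_(n−1) − 6a_(n−2) for n ≥ 2; the numerator fixes a_0 = 3, a_1 = 15.
Iterating: 3, 15, 57, 195, 633, 1995, 6177, 18915, 57513, 174075, 525297, 1582035, 4758393, so a_12 = 4758393.

4758393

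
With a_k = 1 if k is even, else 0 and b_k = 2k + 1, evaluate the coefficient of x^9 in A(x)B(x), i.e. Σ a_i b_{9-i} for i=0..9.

55

Write out a_i and b_{9-i} for i = 0,…,9 and sum the products.
Σ = 1·19 + 0·17 + 1·15 + 0·13 + 1·11 + 0·9 + 1·7 + 0·5 + 1·3 + 0·1 = 55.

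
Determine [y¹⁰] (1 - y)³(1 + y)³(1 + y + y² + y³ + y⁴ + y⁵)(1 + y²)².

(1 - y)³ has coefficients 1,-3,3,-1 for degrees 0…3.
(1 + y)³ has coefficients 1,3,3,1,0,0,0,0,0,0,0 for degrees 0…10.
Multiplying by (1 + y + y² + y³ + y⁴ + y⁵) gives running coefficients 1,4,7,8,8,8,7,4,1,0,0 for degrees 0…10.
Finally multiplying by (1 + y²)², the product of all factors after the first has coefficients 1,4,9,16,23,28,30,28,23,16,9 for degrees 0…10.
[y¹⁰] = 1·9 − 3·16 + 3·23 − 1·28 = 2.

2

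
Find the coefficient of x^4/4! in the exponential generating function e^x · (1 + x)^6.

1045

The EGF product rule gives c_4 = Σ_{k_1+k_2=4} C(4; k_1,k_2) · ∏ g_i(k_i), where e^x gives (1)^k; (1+x)^6 gives the falling factorial (6)_k.
g_1(k) for k = 0…4: 1, 1, 1, 1, 1.
g_2(k) for k = 0…4: 1, 6, 30, 120, 360.
c_4 = Σ_k C(4,k)·g_1(k)·g_2(4−k) = 1·1·360 + 4·1·120 + 6·1·30 + 4·1·6 + 1·1·1 = 360 + 480 + 180 + 24 + 1 = 1045.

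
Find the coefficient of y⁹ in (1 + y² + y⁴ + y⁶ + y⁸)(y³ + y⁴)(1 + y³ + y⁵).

(1 + y² + y⁴ + y⁶ + y⁸) has coefficients 1,0,1,0,1,0,1,0,1 for degrees 0…8.
(y³ + y⁴) has coefficients 0,0,0,1,1,0,0,0,0,0 for degrees 0…9.
Finally multiplying by (1 + y³ + y⁵), the product of all factors after the first has coefficients 0,0,0,1,1,0,1,1,1,1 for degrees 0…9.
[y⁹] = 1·1 + 1·1 + 1·0 + 1·1 + 1·0 = 3.

3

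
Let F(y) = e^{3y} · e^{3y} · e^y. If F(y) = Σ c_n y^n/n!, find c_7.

823543

The EGF product rule gives c_7 = Σ_{k_1+k_2+k_3=7} C(7; k_1,k_2,k_3) · ∏ g_i(k_i), where e^{3y} gives (3)^k; e^{3y} gives (3)^k; e^y gives (1)^k.
g_1(k) for k = 0…7: 1, 3, 9, 27, 81, 243, 729, 2187.
g_2(k) for k = 0…7: 1, 3, 9, 27, 81, 243, 729, 2187.
g_3(k) for k = 0…7: 1, 1, 1, 1, 1, 1, 1, 1.
First combine the last two factors: h(k) = Σ_j C(k,j)·g_2(j)·g_3(k−j) for k = 0…7: 1, 4, 16, 64, 256, 1024, 4096, 16384.
c_7 = Σ_k C(7,k)·g_1(k)·h(7−k) = 1·1·16384 + 7·3·4096 + 21·9·1024 + 35·27·256 + 35·81·64 + 21·243·16 + 7·729·4 + 1·2187·1 = 16384 + 86016 + 193536 + 241920 + 181440 + 81648 + 20412 + 2187 = 823543.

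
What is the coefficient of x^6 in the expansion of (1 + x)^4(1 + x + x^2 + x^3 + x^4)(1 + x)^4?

238

(1 + x)^4 has coefficients 1,4,6,4,1 for degrees 0…4.
(1 + x + x^2 + x^3 + x^4) has coefficients 1,1,1,1,1,0,0 for degrees 0…6.
Finally multiplying by (1 + x)^4, the product of all factors after the first has coefficients 1,5,11,15,16,15,11 for degrees 0…6.
[x^6] = 1·11 + 4·15 + 6·16 + 4·15 + 1·11 = 238.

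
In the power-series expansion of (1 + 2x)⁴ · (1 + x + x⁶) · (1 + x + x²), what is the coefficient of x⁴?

(1 + 2x)⁴ has coefficients 1,8,24,32,16 for degrees 0…4.
(1 + x + x⁶) has coefficients 1,1,0,0,0 for degrees 0…4.
Finally multiplying by (1 + x + x²), the product of all factors after the first has coefficients 1,2,2,1,0 for degrees 0…4.
[x⁴] = 1·0 + 8·1 + 24·2 + 32·2 + 16·1 = 136.

136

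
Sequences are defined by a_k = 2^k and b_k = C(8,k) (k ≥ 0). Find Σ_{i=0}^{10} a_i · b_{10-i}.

Write out a_i and b_{10-i} for i = 0,…,10 and sum the products.
Σ = 1·0 + 2·0 + 4·1 + 8·8 + 16·28 + 32·56 + 64·70 + 128·56 + 256·28 + 512·8 + 1024·1 = 26244.

26244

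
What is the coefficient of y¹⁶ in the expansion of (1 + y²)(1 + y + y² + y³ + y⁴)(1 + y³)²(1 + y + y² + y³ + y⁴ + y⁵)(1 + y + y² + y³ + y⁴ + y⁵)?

65

(1 + y²) has coefficients 1,0,1 for degrees 0…2.
(1 + y + y² + y³ + y⁴) has coefficients 1,1,1,1,1,0,0,0,0,0,0,0,0,0,0,0,0 for degrees 0…16.
Multiplying by (1 + y³)² gives running coefficients 1,1,1,3,3,2,3,3,1,1,1,0,0,0,0,0,0 for degrees 0…16.
Multiplying by (1 + y + y² + y³ + y⁴ + y⁵) gives running coefficients 1,2,3,6,9,11,13,15,15,13,11,9,6,3,2,1,0 for degrees 0…16.
Finally multiplying by (1 + y + y² + y³ + y⁴ + y⁵), the product of all factors after the first has coefficients 1,3,6,12,21,32,44,57,69,76,78,76,69,57,44,32,21 for degrees 0…16.
[y¹⁶] = 1·21 + 1·44 = 65.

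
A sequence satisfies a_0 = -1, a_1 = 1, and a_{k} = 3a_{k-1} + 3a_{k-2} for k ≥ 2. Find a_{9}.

The ordinary generating function has denominator 1 - 3x - 3x^2.
Iterating the recurrence: a_0,…,a_{9} = -1, 1, 0, 3, 9, 36, 135, 513, 1944, 7371.

7371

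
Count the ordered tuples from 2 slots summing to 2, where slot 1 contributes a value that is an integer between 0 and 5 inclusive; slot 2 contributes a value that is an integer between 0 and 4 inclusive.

The generating function for the choices is (1 + z + z^2 + z^3 + z^4 + z^5)·(1 + z + z^2 + z^3 + z^4); the count is [z^2].
(1 + z + z^2 + z^3 + z^4 + z^5) has coefficients 1,1,1 for degrees 0…2.
(1 + z + z^2 + z^3 + z^4) has coefficients 1,1,1 for degrees 0…2.
[z^2] = 1·1 + 1·1 + 1·1 = 3.

3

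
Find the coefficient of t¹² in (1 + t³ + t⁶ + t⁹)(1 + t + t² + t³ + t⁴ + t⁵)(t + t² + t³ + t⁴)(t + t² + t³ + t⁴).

(1 + t³ + t⁶ + t⁹) has coefficients 1,0,0,1,0,0,1,0,0,1 for degrees 0…9.
(1 + t + t² + t³ + t⁴ + t⁵) has coefficients 1,1,1,1,1,1,0,0,0,0,0,0,0 for degrees 0…12.
Multiplying by (t + t² + t³ + t⁴) gives running coefficients 0,1,2,3,4,4,4,3,2,1,0,0,0 for degrees 0…12.
Finally multiplying by (t + t² + t³ + t⁴), the product of all factors after the first has coefficients 0,0,1,3,6,10,13,15,15,13,10,6,3 for degrees 0…12.
[t¹²] = 1·3 + 1·13 + 1·13 + 1·3 = 32.

32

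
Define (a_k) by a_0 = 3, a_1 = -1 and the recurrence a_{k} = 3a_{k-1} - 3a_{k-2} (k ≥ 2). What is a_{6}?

The ordinary generating function has denominator 1 - 3z + 3z^2.
Iterating the recurrence: a_0,…,a_{6} = 3, -1, -12, -33, -63, -90, -81.

-81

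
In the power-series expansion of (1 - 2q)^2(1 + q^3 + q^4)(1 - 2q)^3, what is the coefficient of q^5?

(1 - 2q)^2 has coefficients 1,-4,4 for degrees 0…2.
(1 + q^3 + q^4) has coefficients 1,0,0,1,1,0 for degrees 0…5.
Finally multiplying by (1 - 2q)^3, the product of all factors after the first has coefficients 1,-6,12,-7,-5,6 for degrees 0…5.
[q^5] = 1·6 − 4·(-5) + 4·(-7) = -2.

-2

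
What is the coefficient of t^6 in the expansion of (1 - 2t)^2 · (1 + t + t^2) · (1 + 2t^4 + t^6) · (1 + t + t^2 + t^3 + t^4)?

(1 - 2t)^2 has coefficients 1,-4,4 for degrees 0…2.
(1 + t + t^2) has coefficients 1,1,1,0,0,0,0 for degrees 0…6.
Multiplying by (1 + 2t^4 + t^6) gives running coefficients 1,1,1,0,2,2,3 for degrees 0…6.
Finally multiplying by (1 + t + t^2 + t^3 + t^4), the product of all factors after the first has coefficients 1,2,3,3,5,6,8 for degrees 0…6.
[t^6] = 1·8 − 4·6 + 4·5 = 4.

4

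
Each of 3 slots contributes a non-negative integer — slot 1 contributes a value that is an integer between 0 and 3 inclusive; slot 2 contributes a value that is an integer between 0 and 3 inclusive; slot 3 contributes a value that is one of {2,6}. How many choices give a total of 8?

The generating function for the choices is (1 + z + z^2 + z^3)·(1 + z + z^2 + z^3)·(z^2 + z^6); the count is [z^8].
(1 + z + z^2 + z^3) has coefficients 1,1,1,1 for degrees 0…3.
(1 + z + z^2 + z^3) has coefficients 1,1,1,1,0,0,0,0,0 for degrees 0…8.
Finally multiplying by (z^2 + z^6), the product of all factors after the first has coefficients 0,0,1,1,1,1,1,1,1 for degrees 0…8.
[z^8] = 1·1 + 1·1 + 1·1 + 1·1 = 4.

4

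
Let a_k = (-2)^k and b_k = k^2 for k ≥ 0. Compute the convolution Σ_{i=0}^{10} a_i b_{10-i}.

The convolution is the t^10 coefficient of A(t)B(t).
Σ = 1·100 − 2·81 + 4·64 − 8·49 + 16·36 − 32·25 + 64·16 − 128·9 + 256·4 − 512·1 + 1024·0 = -38.

-38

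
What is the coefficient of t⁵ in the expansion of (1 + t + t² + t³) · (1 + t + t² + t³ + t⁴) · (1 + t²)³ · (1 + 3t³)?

(1 + t + t² + t³) has coefficients 1,1,1,1 for degrees 0…3.
(1 + t + t² + t³ + t⁴) has coefficients 1,1,1,1,1,0 for degrees 0…5.
Multiplying by (1 + t²)³ gives running coefficients 1,1,4,4,7,6 for degrees 0…5.
Finally multiplying by (1 + 3t³), the product of all factors after the first has coefficients 1,1,4,7,10,18 for degrees 0…5.
[t⁵] = 1·18 + 1·10 + 1·7 + 1·4 = 39.

39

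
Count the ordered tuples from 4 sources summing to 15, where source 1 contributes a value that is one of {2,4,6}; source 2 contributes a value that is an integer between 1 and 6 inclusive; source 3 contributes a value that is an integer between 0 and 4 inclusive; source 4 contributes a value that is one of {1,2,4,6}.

33

The generating function for the choices is (y² + y⁴ + y⁶)·(y + y² + y³ + y⁴ + y⁵ + y⁶)·(1 + y + y² + y³ + y⁴)·(y + y² + y⁴ + y⁶); the count is [y¹⁵].
(y² + y⁴ + y⁶) has coefficients 0,0,1,0,1,0,1 for degrees 0…6.
(y + y² + y³ + y⁴ + y⁵ + y⁶) has coefficients 0,1,1,1,1,1,1,0,0,0,0,0,0,0,0,0 for degrees 0…15.
Multiplying by (1 + y + y² + y³ + y⁴) gives running coefficients 0,1,2,3,4,5,5,4,3,2,1,0,0,0,0,0 for degrees 0…15.
Finally multiplying by (y + y² + y⁴ + y⁶), the product of all factors after the first has coefficients 0,0,1,3,5,8,11,14,15,15,14,12,9,6,4,2 for degrees 0…15.
[y¹⁵] = 1·6 + 1·12 + 1·15 = 33.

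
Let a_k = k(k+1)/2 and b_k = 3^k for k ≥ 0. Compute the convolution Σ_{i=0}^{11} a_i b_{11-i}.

199248

This is [x^11] in the product of the two ordinary generating functions.
Σ = 0·177147 + 1·59049 + 3·19683 + 6·6561 + 10·2187 + 15·729 + 21·243 + 28·81 + 36·27 + 45·9 + 55·3 + 66·1 = 199248.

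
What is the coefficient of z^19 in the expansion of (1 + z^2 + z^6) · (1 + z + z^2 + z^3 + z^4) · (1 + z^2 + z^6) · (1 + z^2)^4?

(1 + z^2 + z^6) has coefficients 1,0,1,0,0,0,1 for degrees 0…6.
(1 + z + z^2 + z^3 + z^4) has coefficients 1,1,1,1,1,0,0,0,0,0,0,0,0,0,0,0,0,0,0,0 for degrees 0…19.
Multiplying by (1 + z^2 + z^6) gives running coefficients 1,1,2,2,2,1,2,1,1,1,1,0,0,0,0,0,0,0,0,0 for degrees 0…19.
Finally multiplying by (1 + z^2)^4, the product of all factors after the first has coefficients 1,1,6,6,16,15,26,21,30,20,27,16,20,11,12,5,5,1,1,0 for degrees 0…19.
[z^19] = 1·0 + 1·1 + 1·11 = 12.

12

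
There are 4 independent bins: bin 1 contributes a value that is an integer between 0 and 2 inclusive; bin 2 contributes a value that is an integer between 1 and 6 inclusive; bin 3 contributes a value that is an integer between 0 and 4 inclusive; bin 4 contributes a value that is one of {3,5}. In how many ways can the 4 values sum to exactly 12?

23

The generating function for the choices is (1 + z + z²)·(z + z² + z³ + z⁴ + z⁵ + z⁶)·(1 + z + z² + z³ + z⁴)·(z³ + z⁵); the count is [z¹²].
(1 + z + z²) has coefficients 1,1,1 for degrees 0…2.
(z + z² + z³ + z⁴ + z⁵ + z⁶) has coefficients 0,1,1,1,1,1,1,0,0,0,0,0,0 for degrees 0…12.
Multiplying by (1 + z + z² + z³ + z⁴) gives running coefficients 0,1,2,3,4,5,5,4,3,2,1,0,0 for degrees 0…12.
Finally multiplying by (z³ + z⁵), the product of all factors after the first has coefficients 0,0,0,0,1,2,4,6,8,9,9,8,6 for degrees 0…12.
[z¹²] = 1·6 + 1·8 + 1·9 = 23.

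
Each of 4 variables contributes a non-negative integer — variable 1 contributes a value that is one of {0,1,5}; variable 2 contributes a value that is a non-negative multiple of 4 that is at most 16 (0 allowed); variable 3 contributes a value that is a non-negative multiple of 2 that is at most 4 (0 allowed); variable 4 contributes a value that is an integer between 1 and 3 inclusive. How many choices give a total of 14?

The generating function for the choices is (1 + x + x⁵)·(1 + x⁴ + x⁸ + x¹² + x¹⁶)·(1 + x² + x⁴)·(x + x² + x³); the count is [x¹⁴].
(1 + x + x⁵) has coefficients 1,1,0,0,0,1 for degrees 0…5.
(1 + x⁴ + x⁸ + x¹² + x¹⁶) has coefficients 1,0,0,0,1,0,0,0,1,0,0,0,1,0,0 for degrees 0…14.
Multiplying by (1 + x² + x⁴) gives running coefficients 1,0,1,0,2,0,1,0,2,0,1,0,2,0,1 for degrees 0…14.
Finally multiplying by (x + x² + x³), the product of all factors after the first has coefficients 0,1,1,2,1,3,2,3,1,3,2,3,1,3,2 for degrees 0…14.
[x¹⁴] = 1·2 + 1·3 + 1·3 = 8.

8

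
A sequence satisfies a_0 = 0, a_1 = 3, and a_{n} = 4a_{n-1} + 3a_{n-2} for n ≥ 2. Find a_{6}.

The ordinary generating function has denominator 1 - 4z - 3z^2.
Iterating the recurrence: a_0,…,a_{6} = 0, 3, 12, 57, 264, 1227, 5700.

5700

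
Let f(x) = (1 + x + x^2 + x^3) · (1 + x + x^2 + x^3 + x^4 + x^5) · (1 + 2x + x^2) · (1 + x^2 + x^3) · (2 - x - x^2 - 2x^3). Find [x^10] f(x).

(1 + x + x^2 + x^3) has coefficients 1,1,1,1 for degrees 0…3.
(1 + x + x^2 + x^3 + x^4 + x^5) has coefficients 1,1,1,1,1,1,0,0,0,0,0 for degrees 0…10.
Multiplying by (1 + 2x + x^2) gives running coefficients 1,3,4,4,4,4,3,1,0,0,0 for degrees 0…10.
Multiplying by (1 + x^2 + x^3) gives running coefficients 1,3,5,8,11,12,11,9,7,4,1 for degrees 0…10.
Finally multiplying by (2 - x - x^2 - 2x^3), the product of all factors after the first has coefficients 2,5,6,6,3,-5,-17,-27,-30,-30,-27 for degrees 0…10.
[x^10] = 1·(-27) + 1·(-30) + 1·(-30) + 1·(-27) = -114.

-114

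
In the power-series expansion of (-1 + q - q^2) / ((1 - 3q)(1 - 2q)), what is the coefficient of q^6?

The denominator gives the recurrence a_n = 5a_(n−1) − 6a_(n−2) for n ≥ 3; the numerator fixes a_0 = -1, a_1 = -4, a_2 = -15.
Iterating: -1, -4, -15, -51, -165, -519, -1605, so a_6 = -1605.

-1605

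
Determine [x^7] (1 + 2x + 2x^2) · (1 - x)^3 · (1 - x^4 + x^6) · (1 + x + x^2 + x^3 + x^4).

3

(1 + 2x + 2x^2) has coefficients 1,2,2 for degrees 0…2.
(1 - x)^3 has coefficients 1,-3,3,-1,0,0,0,0 for degrees 0…7.
Multiplying by (1 - x^4 + x^6) gives running coefficients 1,-3,3,-1,-1,3,-2,-2 for degrees 0…7.
Finally multiplying by (1 + x + x^2 + x^3 + x^4), the product of all factors after the first has coefficients 1,-2,1,0,-1,1,2,-3 for degrees 0…7.
[x^7] = 1·(-3) + 2·2 + 2·1 = 3.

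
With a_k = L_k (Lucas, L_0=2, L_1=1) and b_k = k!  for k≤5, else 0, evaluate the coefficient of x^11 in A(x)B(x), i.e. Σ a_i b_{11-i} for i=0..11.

Write out a_i and b_{11-i} for i = 0,…,11 and sum the products.
Σ = 2·0 + 1·0 + 3·0 + 4·0 + 7·0 + 11·0 + 18·120 + 29·24 + 47·6 + 76·2 + 123·1 + 199·1 = 3612.

3612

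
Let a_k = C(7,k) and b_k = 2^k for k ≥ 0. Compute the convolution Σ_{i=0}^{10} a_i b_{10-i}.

17496

The convolution is the x^10 coefficient of A(x)B(x).
Σ = 1·1024 + 7·512 + 21·256 + 35·128 + 35·64 + 21·32 + 7·16 + 1·8 + 0·4 + 0·2 + 0·1 = 17496.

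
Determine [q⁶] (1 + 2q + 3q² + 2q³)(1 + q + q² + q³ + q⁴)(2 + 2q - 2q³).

8

(1 + 2q + 3q² + 2q³) has coefficients 1,2,3,2 for degrees 0…3.
(1 + q + q² + q³ + q⁴) has coefficients 1,1,1,1,1,0,0 for degrees 0…6.
Finally multiplying by (2 + 2q - 2q³), the product of all factors after the first has coefficients 2,4,4,2,2,0,-2 for degrees 0…6.
[q⁶] = 1·(-2) + 2·0 + 3·2 + 2·2 = 8.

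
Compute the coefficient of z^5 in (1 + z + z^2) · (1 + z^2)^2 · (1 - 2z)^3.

(1 + z + z^2) has coefficients 1,1,1 for degrees 0…2.
(1 + z^2)^2 has coefficients 1,0,2,0,1,0 for degrees 0…5.
Finally multiplying by (1 - 2z)^3, the product of all factors after the first has coefficients 1,-6,14,-20,25,-22 for degrees 0…5.
[z^5] = 1·(-22) + 1·25 + 1·(-20) = -17.

-17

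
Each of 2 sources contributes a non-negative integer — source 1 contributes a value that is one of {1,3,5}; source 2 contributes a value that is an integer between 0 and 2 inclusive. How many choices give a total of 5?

The generating function for the choices is (z + z^3 + z^5)·(1 + z + z^2); the count is [z^5].
(z + z^3 + z^5) has coefficients 0,1,0,1,0,1 for degrees 0…5.
(1 + z + z^2) has coefficients 1,1,1,0,0,0 for degrees 0…5.
[z^5] = 1·0 + 1·1 + 1·1 = 2.

2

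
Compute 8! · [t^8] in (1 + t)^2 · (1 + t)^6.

40320

The EGF product rule gives c_8 = Σ_{k_1+k_2=8} C(8; k_1,k_2) · ∏ g_i(k_i), where (1+t)^2 gives the falling factorial (2)_k; (1+t)^6 gives the falling factorial (6)_k.
g_1(k) for k = 0…8: 1, 2, 2, 0, 0, 0, 0, 0, 0.
g_2(k) for k = 0…8: 1, 6, 30, 120, 360, 720, 720, 0, 0.
c_8 = Σ_k C(8,k)·g_1(k)·g_2(8−k) = 28·2·720 = 40320.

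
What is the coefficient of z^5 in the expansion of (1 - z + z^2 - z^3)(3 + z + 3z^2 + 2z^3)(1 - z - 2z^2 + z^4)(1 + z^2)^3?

(1 - z + z^2 - z^3) has coefficients 1,-1,1,-1 for degrees 0…3.
(3 + z + 3z^2 + 2z^3) has coefficients 3,1,3,2,0,0 for degrees 0…5.
Multiplying by (1 - z - 2z^2 + z^4) gives running coefficients 3,-2,-4,-3,-5,-3 for degrees 0…5.
Finally multiplying by (1 + z^2)^3, the product of all factors after the first has coefficients 3,-2,5,-9,-8,-18 for degrees 0…5.
[z^5] = 1·(-18) − 1·(-8) + 1·(-9) − 1·5 = -24.

-24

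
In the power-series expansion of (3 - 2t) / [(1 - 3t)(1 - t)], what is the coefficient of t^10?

206671

The denominator gives the recurrence a_n = 4a_(n−1) − 3a_(n−2) for n ≥ 3; the numerator fixes a_0 = 3, a_1 = 10, a_2 = 31.
Iterating: 3, 10, 31, 94, 283, 850, 2551, 7654, 22963, 68890, 206671, so a_10 = 206671.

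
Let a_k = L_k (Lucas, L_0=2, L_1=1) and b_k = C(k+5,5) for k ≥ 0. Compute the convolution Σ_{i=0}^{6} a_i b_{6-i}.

Write out a_i and b_{6-i} for i = 0,…,6 and sum the products.
Σ = 2·462 + 1·252 + 3·126 + 4·56 + 7·21 + 11·6 + 18·1 = 2009.

2009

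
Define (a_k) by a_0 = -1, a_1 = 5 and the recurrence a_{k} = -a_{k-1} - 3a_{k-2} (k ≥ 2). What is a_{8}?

214

The ordinary generating function has denominator 1 + q + 3q^2.
Iterating the recurrence: a_0,…,a_{8} = -1, 5, -2, -13, 19, 20, -77, 17, 214.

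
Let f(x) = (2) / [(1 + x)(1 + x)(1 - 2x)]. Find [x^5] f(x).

The denominator gives the recurrence a_n = 3a_(n−2) + 2a_(n−3) for n ≥ 3; the numerator fixes a_0 = 2, a_1 = 0, a_2 = 6.
Iterating: 2, 0, 6, 4, 18, 24, so a_5 = 24.

24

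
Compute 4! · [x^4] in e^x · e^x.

The EGF product rule gives c_4 = Σ_{k_1+k_2=4} C(4; k_1,k_2) · ∏ g_i(k_i), where e^x gives (1)^k; e^x gives (1)^k.
g_1(k) for k = 0…4: 1, 1, 1, 1, 1.
g_2(k) for k = 0…4: 1, 1, 1, 1, 1.
c_4 = Σ_k C(4,k)·g_1(k)·g_2(4−k) = 1·1·1 + 4·1·1 + 6·1·1 + 4·1·1 + 1·1·1 = 1 + 4 + 6 + 4 + 1 = 16.

16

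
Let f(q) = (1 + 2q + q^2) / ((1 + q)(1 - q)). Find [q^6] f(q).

The denominator gives the recurrence a_n = a_(n−2) for n ≥ 3; the numerator fixes a_0 = 1, a_1 = 2, a_2 = 2.
Iterating: 1, 2, 2, 2, 2, 2, 2, so a_6 = 2.

2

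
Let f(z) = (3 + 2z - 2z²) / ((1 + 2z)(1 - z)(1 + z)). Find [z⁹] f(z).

The denominator gives the recurrence a_n = −2a_(n−1) + a_(n−2) + 2a_(n−3) for n ≥ 3; the numerator fixes a_0 = 3, a_1 = -4, a_2 = 9.
Iterating: 3, -4, 9, -16, 33, -64, 129, -256, 513, -1024, so a_9 = -1024.

-1024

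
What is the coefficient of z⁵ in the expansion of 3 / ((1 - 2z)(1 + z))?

63

Partial fractions give a closed form: a_n = (2)·2^n + (1)·(-1)^n.
At n = 5: a_5 = 63.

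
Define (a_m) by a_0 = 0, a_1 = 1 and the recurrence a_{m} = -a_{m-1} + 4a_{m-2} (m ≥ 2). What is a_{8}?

-441

The ordinary generating function has denominator 1 + t - 4t^2.
Iterating the recurrence: a_0,…,a_{8} = 0, 1, -1, 5, -9, 29, -65, 181, -441.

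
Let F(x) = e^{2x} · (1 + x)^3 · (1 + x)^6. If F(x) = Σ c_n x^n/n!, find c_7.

3479744

The EGF product rule gives c_7 = Σ_{k_1+k_2+k_3=7} C(7; k_1,k_2,k_3) · ∏ g_i(k_i), where e^{2x} gives (2)^k; (1+x)^3 gives the falling factorial (3)_k; (1+x)^6 gives the falling factorial (6)_k.
g_1(k) for k = 0…7: 1, 2, 4, 8, 16, 32, 64, 128.
g_2(k) for k = 0…7: 1, 3, 6, 6, 0, 0, 0, 0.
g_3(k) for k = 0…7: 1, 6, 30, 120, 360, 720, 720, 0.
First combine the last two factors: h(k) = Σ_j C(k,j)·g_2(j)·g_3(k−j) for k = 0…7: 1, 9, 72, 504, 3024, 15120, 60480, 181440.
c_7 = Σ_k C(7,k)·g_1(k)·h(7−k) = 1·1·181440 + 7·2·60480 + 21·4·15120 + 35·8·3024 + 35·16·504 + 21·32·72 + 7·64·9 + 1·128·1 = 181440 + 846720 + 1270080 + 846720 + 282240 + 48384 + 4032 + 128 = 3479744.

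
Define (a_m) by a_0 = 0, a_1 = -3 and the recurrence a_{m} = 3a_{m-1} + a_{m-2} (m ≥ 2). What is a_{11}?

-424443

The ordinary generating function has denominator 1 - 3q - q^2.
Iterating the recurrence: a_0,…,a_{11} = 0, -3, -9, -30, -99, -327, -1080, -3567, -11781, -38910, -128511, -424443.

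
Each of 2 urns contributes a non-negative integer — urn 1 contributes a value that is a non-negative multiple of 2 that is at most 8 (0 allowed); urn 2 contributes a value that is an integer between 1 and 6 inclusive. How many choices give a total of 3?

2

The generating function for the choices is (1 + q² + q⁴ + q⁶ + q⁸)·(q + q² + q³ + q⁴ + q⁵ + q⁶); the count is [q³].
(1 + q² + q⁴ + q⁶ + q⁸) has coefficients 1,0,1,0 for degrees 0…3.
(q + q² + q³ + q⁴ + q⁵ + q⁶) has coefficients 0,1,1,1 for degrees 0…3.
[q³] = 1·1 + 1·1 = 2.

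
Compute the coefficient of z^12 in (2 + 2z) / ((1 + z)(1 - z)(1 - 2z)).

16382

Partial fractions give a closed form: a_n = (-2)·1^n + (4)·2^n.
At n = 12: a_12 = 16382.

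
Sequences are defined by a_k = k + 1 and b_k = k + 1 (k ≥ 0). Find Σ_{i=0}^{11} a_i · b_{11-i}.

The convolution is the x^11 coefficient of A(x)B(x).
Σ = 1·12 + 2·11 + 3·10 + 4·9 + 5·8 + 6·7 + 7·6 + 8·5 + 9·4 + 10·3 + 11·2 + 12·1 = 364.

364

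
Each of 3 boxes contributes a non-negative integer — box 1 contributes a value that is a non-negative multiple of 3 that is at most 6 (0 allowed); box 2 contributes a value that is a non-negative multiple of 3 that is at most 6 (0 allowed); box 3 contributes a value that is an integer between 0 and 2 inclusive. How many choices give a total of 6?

3

The generating function for the choices is (1 + t^3 + t^6)·(1 + t^3 + t^6)·(1 + t + t^2); the count is [t^6].
(1 + t^3 + t^6) has coefficients 1,0,0,1,0,0,1 for degrees 0…6.
(1 + t^3 + t^6) has coefficients 1,0,0,1,0,0,1 for degrees 0…6.
Finally multiplying by (1 + t + t^2), the product of all factors after the first has coefficients 1,1,1,1,1,1,1 for degrees 0…6.
[t^6] = 1·1 + 1·1 + 1·1 = 3.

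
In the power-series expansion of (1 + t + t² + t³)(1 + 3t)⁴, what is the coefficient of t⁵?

243

(1 + t + t² + t³) has coefficients 1,1,1,1 for degrees 0…3.
(1 + 3t)⁴ has coefficients 1,12,54,108,81,0 for degrees 0…5.
[t⁵] = 1·0 + 1·81 + 1·108 + 1·54 = 243.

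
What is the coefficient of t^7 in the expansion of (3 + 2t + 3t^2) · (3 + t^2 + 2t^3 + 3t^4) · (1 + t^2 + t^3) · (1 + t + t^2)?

(3 + 2t + 3t^2) has coefficients 3,2,3 for degrees 0…2.
(3 + t^2 + 2t^3 + 3t^4) has coefficients 3,0,1,2,3,0,0,0 for degrees 0…7.
Multiplying by (1 + t^2 + t^3) gives running coefficients 3,0,4,5,4,3,5,3 for degrees 0…7.
Finally multiplying by (1 + t + t^2), the product of all factors after the first has coefficients 3,3,7,9,13,12,12,11 for degrees 0…7.
[t^7] = 3·11 + 2·12 + 3·12 = 93.

93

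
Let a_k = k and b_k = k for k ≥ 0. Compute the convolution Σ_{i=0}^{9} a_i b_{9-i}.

The convolution is the x^9 coefficient of A(x)B(x).
Σ = 0·9 + 1·8 + 2·7 + 3·6 + 4·5 + 5·4 + 6·3 + 7·2 + 8·1 + 9·0 = 120.

120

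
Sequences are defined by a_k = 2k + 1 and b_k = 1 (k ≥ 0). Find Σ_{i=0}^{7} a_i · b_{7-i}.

The convolution is the x^7 coefficient of A(x)B(x).
Σ = 1·1 + 3·1 + 5·1 + 7·1 + 9·1 + 11·1 + 13·1 + 15·1 = 64.

64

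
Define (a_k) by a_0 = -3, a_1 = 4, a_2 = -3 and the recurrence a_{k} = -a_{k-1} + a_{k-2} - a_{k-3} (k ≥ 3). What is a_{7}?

104

The ordinary generating function has denominator 1 + q - q^2 + q^3.
Iterating the recurrence: a_0,…,a_{7} = -3, 4, -3, 10, -17, 30, -57, 104.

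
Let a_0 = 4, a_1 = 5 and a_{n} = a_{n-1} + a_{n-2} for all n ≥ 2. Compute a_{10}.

The ordinary generating function has denominator 1 - q - q^2.
Iterating the recurrence: a_0,…,a_{10} = 4, 5, 9, 14, 23, 37, 60, 97, 157, 254, 411.

411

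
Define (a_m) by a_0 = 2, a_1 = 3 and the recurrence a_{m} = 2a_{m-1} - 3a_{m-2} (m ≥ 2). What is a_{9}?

The ordinary generating function has denominator 1 - 2z + 3z^2.
Iterating the recurrence: a_0,…,a_{9} = 2, 3, 0, -9, -18, -9, 36, 99, 90, -117.

-117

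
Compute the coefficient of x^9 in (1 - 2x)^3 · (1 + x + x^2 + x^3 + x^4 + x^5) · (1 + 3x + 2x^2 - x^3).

(1 - 2x)^3 has coefficients 1,-6,12,-8 for degrees 0…3.
(1 + x + x^2 + x^3 + x^4 + x^5) has coefficients 1,1,1,1,1,1,0,0,0,0 for degrees 0…9.
Finally multiplying by (1 + 3x + 2x^2 - x^3), the product of all factors after the first has coefficients 1,4,6,5,5,5,4,1,-1,0 for degrees 0…9.
[x^9] = 1·0 − 6·(-1) + 12·1 − 8·4 = -14.

-14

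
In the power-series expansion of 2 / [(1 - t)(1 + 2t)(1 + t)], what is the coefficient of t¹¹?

-5460

Partial fractions give a closed form: a_n = (1/3)·1^n + (8/3)·(-2)^n + (-1)·(-1)^n.
At n = 11: a_11 = -5460.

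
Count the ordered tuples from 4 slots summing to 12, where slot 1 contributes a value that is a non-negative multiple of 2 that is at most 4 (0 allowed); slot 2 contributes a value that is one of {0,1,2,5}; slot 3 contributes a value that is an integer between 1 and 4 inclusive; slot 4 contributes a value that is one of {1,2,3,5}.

The generating function for the choices is (1 + t^2 + t^4)·(1 + t + t^2 + t^5)·(t + t^2 + t^3 + t^4)·(t + t^2 + t^3 + t^5); the count is [t^12].
(1 + t^2 + t^4) has coefficients 1,0,1,0,1 for degrees 0…4.
(1 + t + t^2 + t^5) has coefficients 1,1,1,0,0,1,0,0,0,0,0,0,0 for degrees 0…12.
Multiplying by (t + t^2 + t^3 + t^4) gives running coefficients 0,1,2,3,3,2,2,1,1,1,0,0,0 for degrees 0…12.
Finally multiplying by (t + t^2 + t^3 + t^5), the product of all factors after the first has coefficients 0,0,1,3,6,8,9,9,8,7,5,4,2 for degrees 0…12.
[t^12] = 1·2 + 1·5 + 1·8 = 15.

15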